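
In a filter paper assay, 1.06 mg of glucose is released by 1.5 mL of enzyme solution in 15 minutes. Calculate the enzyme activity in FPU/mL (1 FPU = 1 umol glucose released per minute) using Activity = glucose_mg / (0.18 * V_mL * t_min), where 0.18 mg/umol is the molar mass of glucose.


Activity = glucose_mg / (0.18 mg/umol * V_mL * t_min)
= 1.06 / (0.18 * 1.5 * 15)
= 0.2617 FPU/mL

0.2617 FPU/mL


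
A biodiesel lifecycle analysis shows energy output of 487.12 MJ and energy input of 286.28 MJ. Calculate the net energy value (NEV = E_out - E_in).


NEV = E_out - E_in
= 487.12 - 286.28
= 200.8400 MJ

200.8400 MJ


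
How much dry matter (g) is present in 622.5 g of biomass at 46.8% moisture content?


Wd = Ww * (1 - MC/100)
= 622.5 * (1 - 46.8/100)
= 331.1700 g

331.1700 g


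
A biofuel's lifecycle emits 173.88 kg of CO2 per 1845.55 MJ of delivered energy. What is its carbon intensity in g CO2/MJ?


CI = CO2 * 1000 / E
= 173.88 * 1000 / 1845.55
= 94.2158 g CO2/MJ

94.2158 g CO2/MJ


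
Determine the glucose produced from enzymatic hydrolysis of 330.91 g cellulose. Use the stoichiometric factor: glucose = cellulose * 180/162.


glucose = cellulose * 180/162
= 330.91 * 180/162
= 367.6778 g

367.6778 g


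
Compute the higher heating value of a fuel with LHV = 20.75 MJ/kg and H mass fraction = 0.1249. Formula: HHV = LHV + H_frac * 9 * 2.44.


HHV = LHV + H_frac * 9 * 2.44
= 20.75 + 0.1249 * 9 * 2.44
= 23.4928 MJ/kg

23.4928 MJ/kg


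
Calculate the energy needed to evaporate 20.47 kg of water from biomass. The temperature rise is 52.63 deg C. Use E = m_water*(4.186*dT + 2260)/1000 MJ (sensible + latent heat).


E = m_water * (4.186 * dT + 2260) / 1000
= 20.47 * (4.186 * 52.63 + 2260) / 1000
= 50.7719 MJ

50.7719 MJ


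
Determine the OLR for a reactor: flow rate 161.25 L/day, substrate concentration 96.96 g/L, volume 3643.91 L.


OLR = Q * S / V
= 161.25 * 96.96 / 3643.91
= 4.2907 g/L/day

4.2907 g/L/day


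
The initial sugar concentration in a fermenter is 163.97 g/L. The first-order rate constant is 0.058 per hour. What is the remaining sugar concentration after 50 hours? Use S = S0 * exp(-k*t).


S = S0 * exp(-k * t)
S = 163.97 * exp(-0.058 * 50)
S = 9.0222 g/L

9.0222 g/L


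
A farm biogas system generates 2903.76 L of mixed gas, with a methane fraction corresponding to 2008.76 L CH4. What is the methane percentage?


CH4% = V_CH4 / V_total * 100
= 2008.76 / 2903.76 * 100
= 69.1779%

69.1779%


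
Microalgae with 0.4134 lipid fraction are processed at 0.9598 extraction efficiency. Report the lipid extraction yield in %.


Y = lipid_content * extraction_eff * 100
= 0.4134 * 0.9598 * 100
= 39.6781%

39.6781%


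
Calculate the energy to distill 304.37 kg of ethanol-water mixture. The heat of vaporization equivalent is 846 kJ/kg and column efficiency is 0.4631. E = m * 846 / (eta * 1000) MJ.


E = m * 846 / (eta * 1000)
= 304.37 * 846 / (0.4631 * 1000)
= 556.0290 MJ

556.0290 MJ


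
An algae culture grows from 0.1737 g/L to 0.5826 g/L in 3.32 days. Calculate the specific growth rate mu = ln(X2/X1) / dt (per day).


mu = ln(X2/X1) / dt
= ln(0.5826/0.1737) / 3.32
= 0.3645 per day

0.3645 per day


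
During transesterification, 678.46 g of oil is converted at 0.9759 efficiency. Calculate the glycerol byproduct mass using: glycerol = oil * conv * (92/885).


glycerol = oil * conv * (92/885)
= 678.46 * 0.9759 * 92 / 885
= 68.8294 g

68.8294 g


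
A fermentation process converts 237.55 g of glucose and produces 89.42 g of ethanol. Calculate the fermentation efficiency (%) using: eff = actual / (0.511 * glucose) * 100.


Fermentation efficiency = (actual / (0.511 * glucose)) * 100
= (89.42 / (0.511 * 237.55)) * 100
= 73.6646%

73.6646%


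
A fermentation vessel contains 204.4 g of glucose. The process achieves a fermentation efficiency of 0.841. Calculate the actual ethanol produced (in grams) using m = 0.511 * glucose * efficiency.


Actual ethanol: m = 0.511 * 204.4 * 0.841
m = 87.8411 g

87.8411 g


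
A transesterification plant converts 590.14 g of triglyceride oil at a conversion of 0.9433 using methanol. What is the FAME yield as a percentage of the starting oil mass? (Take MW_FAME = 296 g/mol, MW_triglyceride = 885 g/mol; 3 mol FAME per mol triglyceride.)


m_FAME = oil * conv * (3 * 296 / 885) = oil * conv * (888/885)
= 590.14 * 0.9433 * 888 / 885
= 558.5661 g
Y = m_FAME / oil * 100 = conv * (888/885) * 100
= 0.9433 * 888 / 885 * 100
= 94.65%

94.65%


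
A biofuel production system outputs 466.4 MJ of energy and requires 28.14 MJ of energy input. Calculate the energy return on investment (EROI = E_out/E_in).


EROI = E_out / E_in
= 466.4 / 28.14
= 16.5743

16.5743


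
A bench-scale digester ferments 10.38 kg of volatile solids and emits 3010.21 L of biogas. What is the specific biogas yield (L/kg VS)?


Y = V / VS
= 3010.21 / 10.38
= 290.0010 L/kg VS

290.0010 L/kg VS


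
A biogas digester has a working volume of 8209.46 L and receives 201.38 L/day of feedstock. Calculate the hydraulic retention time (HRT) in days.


HRT = V / Q
= 8209.46 / 201.38
= 40.7660 days

40.7660 days


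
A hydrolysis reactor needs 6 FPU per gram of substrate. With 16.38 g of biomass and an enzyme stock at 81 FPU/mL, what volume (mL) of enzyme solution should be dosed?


V = dosage * m_sub / activity
V = 6 * 16.38 / 81
V = 1.2133 mL

1.2133 mL


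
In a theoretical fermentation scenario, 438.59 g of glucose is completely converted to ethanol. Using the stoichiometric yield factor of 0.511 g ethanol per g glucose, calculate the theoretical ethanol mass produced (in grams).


Theoretical ethanol yield: m_EtOH = 0.511 * m_glucose
m_EtOH = 0.511 * 438.59 = 224.1195 g

224.1195 g


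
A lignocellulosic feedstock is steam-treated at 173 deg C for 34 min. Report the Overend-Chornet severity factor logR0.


logR0 = log10(t * exp((T - 100) / 14.75))
= log10(34 * exp((173 - 100) / 14.75))
= 3.6809

3.6809


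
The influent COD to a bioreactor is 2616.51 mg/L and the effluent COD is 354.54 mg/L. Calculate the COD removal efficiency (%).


eta = (COD_in - COD_out) / COD_in * 100
= (2616.51 - 354.54) / 2616.51 * 100
= 86.4499%

86.4499%


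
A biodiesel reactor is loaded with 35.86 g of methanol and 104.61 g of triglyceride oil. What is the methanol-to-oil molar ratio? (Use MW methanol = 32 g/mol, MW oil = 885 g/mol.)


Molar ratio = n_MeOH / n_oil = (MeOH/32) / (oil/885) = (MeOH * 885) / (32 * oil)
= (35.86 * 885) / (32 * 104.61)
= 9.4805

9.4805


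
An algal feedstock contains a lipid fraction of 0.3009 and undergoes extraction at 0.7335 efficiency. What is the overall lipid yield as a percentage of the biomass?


Y = lipid_content * extraction_eff * 100
= 0.3009 * 0.7335 * 100
= 22.0710%

22.0710%


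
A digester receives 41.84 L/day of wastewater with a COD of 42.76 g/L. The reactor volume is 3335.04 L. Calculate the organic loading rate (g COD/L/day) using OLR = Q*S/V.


OLR = Q * S / V
= 41.84 * 42.76 / 3335.04
= 0.5364 g/L/day

0.5364 g/L/day


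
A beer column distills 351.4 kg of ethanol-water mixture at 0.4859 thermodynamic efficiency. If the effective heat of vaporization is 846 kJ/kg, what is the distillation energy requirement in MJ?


E = m * 846 / (eta * 1000)
= 351.4 * 846 / (0.4859 * 1000)
= 611.8222 MJ

611.8222 MJ


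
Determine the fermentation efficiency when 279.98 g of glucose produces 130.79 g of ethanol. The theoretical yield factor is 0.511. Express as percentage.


Fermentation efficiency = (actual / (0.511 * glucose)) * 100
= (130.79 / (0.511 * 279.98)) * 100
= 91.4169%

91.4169%


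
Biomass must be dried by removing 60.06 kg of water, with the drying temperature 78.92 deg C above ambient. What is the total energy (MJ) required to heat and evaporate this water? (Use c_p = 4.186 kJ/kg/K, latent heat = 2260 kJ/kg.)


E = m_water * (4.186 * dT + 2260) / 1000
= 60.06 * (4.186 * 78.92 + 2260) / 1000
= 155.5770 MJ

155.5770 MJ


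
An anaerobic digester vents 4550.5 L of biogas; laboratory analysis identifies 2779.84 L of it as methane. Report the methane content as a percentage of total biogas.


CH4% = V_CH4 / V_total * 100
= 2779.84 / 4550.5 * 100
= 61.0887%

61.0887%


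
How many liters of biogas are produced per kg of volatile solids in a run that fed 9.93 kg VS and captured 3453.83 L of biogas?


Y = V / VS
= 3453.83 / 9.93
= 347.8177 L/kg VS

347.8177 L/kg VS


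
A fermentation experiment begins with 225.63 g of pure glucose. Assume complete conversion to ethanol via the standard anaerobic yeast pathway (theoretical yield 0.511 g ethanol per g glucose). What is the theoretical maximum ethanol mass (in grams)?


Theoretical ethanol yield: m_EtOH = 0.511 * m_glucose
m_EtOH = 0.511 * 225.63 = 115.2969 g

115.2969 g


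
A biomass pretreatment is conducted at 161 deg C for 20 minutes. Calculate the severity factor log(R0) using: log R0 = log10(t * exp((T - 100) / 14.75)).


logR0 = log10(t * exp((T - 100) / 14.75))
= log10(20 * exp((161 - 100) / 14.75))
= 3.0971

3.0971


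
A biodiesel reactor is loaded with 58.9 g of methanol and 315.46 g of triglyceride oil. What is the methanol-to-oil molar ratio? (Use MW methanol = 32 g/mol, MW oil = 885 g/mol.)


Molar ratio = n_MeOH / n_oil = (MeOH/32) / (oil/885) = (MeOH * 885) / (32 * oil)
= (58.9 * 885) / (32 * 315.46)
= 5.1637

5.1637


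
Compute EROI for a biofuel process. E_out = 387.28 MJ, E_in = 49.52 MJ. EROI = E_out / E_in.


EROI = E_out / E_in
= 387.28 / 49.52
= 7.8207

7.8207


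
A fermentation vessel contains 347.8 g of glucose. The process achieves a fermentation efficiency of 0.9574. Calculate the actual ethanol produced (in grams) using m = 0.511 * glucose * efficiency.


Actual ethanol: m = 0.511 * 347.8 * 0.9574
m = 170.1547 g

170.1547 g


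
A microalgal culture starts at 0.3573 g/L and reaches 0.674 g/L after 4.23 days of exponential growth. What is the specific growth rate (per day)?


mu = ln(X2/X1) / dt
= ln(0.674/0.3573) / 4.23
= 0.1500 per day

0.1500 per day


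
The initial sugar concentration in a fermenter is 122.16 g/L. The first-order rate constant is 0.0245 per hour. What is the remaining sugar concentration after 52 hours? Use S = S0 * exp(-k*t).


S = S0 * exp(-k * t)
S = 122.16 * exp(-0.0245 * 52)
S = 34.1694 g/L

34.1694 g/L


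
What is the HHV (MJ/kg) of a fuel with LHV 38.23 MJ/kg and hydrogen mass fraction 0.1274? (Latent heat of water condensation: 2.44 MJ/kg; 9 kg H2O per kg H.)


HHV = LHV + H_frac * 9 * 2.44
= 38.23 + 0.1274 * 9 * 2.44
= 41.0277 MJ/kg

41.0277 MJ/kg


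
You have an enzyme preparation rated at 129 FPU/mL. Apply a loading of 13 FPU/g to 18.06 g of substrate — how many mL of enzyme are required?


V = dosage * m_sub / activity
V = 13 * 18.06 / 129
V = 1.8200 mL

1.8200 mL


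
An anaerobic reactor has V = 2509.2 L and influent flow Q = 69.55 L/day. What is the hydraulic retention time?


HRT = V / Q
= 2509.2 / 69.55
= 36.0776 days

36.0776 days


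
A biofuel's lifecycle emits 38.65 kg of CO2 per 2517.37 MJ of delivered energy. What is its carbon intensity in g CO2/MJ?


CI = CO2 * 1000 / E
= 38.65 * 1000 / 2517.37
= 15.3533 g CO2/MJ

15.3533 g CO2/MJ


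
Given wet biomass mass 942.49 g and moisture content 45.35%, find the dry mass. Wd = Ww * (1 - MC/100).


Wd = Ww * (1 - MC/100)
= 942.49 * (1 - 45.35/100)
= 515.0708 g

515.0708 g


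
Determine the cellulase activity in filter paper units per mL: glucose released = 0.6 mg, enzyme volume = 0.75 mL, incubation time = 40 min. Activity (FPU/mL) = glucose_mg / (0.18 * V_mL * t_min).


Activity = glucose_mg / (0.18 mg/umol * V_mL * t_min)
= 0.6 / (0.18 * 0.75 * 40)
= 0.1111 FPU/mL

0.1111 FPU/mL


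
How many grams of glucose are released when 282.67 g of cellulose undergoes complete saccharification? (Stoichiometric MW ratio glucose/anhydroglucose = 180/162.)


glucose = cellulose * 180/162
= 282.67 * 180/162
= 314.0778 g

314.0778 g


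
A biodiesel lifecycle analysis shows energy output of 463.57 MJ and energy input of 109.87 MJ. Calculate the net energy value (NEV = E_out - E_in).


NEV = E_out - E_in
= 463.57 - 109.87
= 353.7000 MJ

353.7000 MJ


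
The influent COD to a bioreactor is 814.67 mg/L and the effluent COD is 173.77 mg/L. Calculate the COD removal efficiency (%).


eta = (COD_in - COD_out) / COD_in * 100
= (814.67 - 173.77) / 814.67 * 100
= 78.6699%

78.6699%


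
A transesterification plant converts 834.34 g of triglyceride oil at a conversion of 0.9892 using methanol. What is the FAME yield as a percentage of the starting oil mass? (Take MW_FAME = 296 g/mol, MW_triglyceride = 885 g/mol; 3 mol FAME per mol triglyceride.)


m_FAME = oil * conv * (3 * 296 / 885) = oil * conv * (888/885)
= 834.34 * 0.9892 * 888 / 885
= 828.1269 g
Y = m_FAME / oil * 100 = conv * (888/885) * 100
= 0.9892 * 888 / 885 * 100
= 99.26%

99.26%


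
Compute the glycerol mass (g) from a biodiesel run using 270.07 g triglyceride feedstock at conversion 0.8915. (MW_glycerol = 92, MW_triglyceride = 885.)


glycerol = oil * conv * (92/885)
= 270.07 * 0.8915 * 92 / 885
= 25.0289 g

25.0289 g


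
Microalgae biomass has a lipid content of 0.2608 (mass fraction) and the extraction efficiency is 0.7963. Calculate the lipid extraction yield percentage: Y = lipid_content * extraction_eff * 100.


Y = lipid_content * extraction_eff * 100
= 0.2608 * 0.7963 * 100
= 20.7675%

20.7675%


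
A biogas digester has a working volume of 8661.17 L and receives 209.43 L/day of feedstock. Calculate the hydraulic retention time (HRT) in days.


HRT = V / Q
= 8661.17 / 209.43
= 41.3559 days

41.3559 days


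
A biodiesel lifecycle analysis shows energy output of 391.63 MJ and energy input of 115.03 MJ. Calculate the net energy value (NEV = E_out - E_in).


NEV = E_out - E_in
= 391.63 - 115.03
= 276.6000 MJ

276.6000 MJ


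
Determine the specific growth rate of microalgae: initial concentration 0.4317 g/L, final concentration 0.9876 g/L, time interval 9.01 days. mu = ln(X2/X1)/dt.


mu = ln(X2/X1) / dt
= ln(0.9876/0.4317) / 9.01
= 0.0918 per day

0.0918 per day


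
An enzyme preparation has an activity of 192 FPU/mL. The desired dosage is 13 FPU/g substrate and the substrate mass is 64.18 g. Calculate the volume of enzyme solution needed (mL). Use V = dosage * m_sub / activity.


V = dosage * m_sub / activity
V = 13 * 64.18 / 192
V = 4.3455 mL

4.3455 mL


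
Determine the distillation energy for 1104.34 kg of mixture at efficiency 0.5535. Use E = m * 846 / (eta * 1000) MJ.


E = m * 846 / (eta * 1000)
= 1104.34 * 846 / (0.5535 * 1000)
= 1687.9343 MJ

1687.9343 MJ


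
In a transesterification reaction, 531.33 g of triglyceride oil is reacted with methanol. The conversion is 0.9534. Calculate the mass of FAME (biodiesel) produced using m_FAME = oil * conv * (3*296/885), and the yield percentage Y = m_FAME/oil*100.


m_FAME = oil * conv * (3 * 296 / 885) = oil * conv * (888/885)
= 531.33 * 0.9534 * 888 / 885
= 508.2872 g
Y = m_FAME / oil * 100 = conv * (888/885) * 100
= 0.9534 * 888 / 885 * 100
= 95.66%

508.2872 g FAME; Y = 95.66%


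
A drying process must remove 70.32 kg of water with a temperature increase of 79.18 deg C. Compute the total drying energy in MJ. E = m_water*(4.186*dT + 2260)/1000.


E = m_water * (4.186 * dT + 2260) / 1000
= 70.32 * (4.186 * 79.18 + 2260) / 1000
= 182.2306 MJ

182.2306 MJ


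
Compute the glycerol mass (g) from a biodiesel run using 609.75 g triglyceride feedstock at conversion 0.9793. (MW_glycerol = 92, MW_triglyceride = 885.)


glycerol = oil * conv * (92/885)
= 609.75 * 0.9793 * 92 / 885
= 62.0743 g

62.0743 g


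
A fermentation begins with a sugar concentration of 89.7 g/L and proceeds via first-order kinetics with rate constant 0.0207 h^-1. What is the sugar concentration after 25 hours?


S = S0 * exp(-k * t)
S = 89.7 * exp(-0.0207 * 25)
S = 53.4620 g/L

53.4620 g/L


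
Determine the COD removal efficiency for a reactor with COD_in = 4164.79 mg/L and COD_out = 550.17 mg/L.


eta = (COD_in - COD_out) / COD_in * 100
= (4164.79 - 550.17) / 4164.79 * 100
= 86.7900%

86.7900%


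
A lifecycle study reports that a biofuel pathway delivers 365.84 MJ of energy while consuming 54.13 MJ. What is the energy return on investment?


EROI = E_out / E_in
= 365.84 / 54.13
= 6.7585

6.7585


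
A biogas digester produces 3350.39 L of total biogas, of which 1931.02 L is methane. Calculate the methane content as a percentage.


CH4% = V_CH4 / V_total * 100
= 1931.02 / 3350.39 * 100
= 57.6357%

57.6357%


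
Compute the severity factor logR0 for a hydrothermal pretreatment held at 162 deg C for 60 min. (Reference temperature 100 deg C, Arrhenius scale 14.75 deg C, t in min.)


logR0 = log10(t * exp((T - 100) / 14.75))
= log10(60 * exp((162 - 100) / 14.75))
= 3.6037

3.6037


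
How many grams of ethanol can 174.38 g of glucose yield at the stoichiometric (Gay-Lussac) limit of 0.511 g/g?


Theoretical ethanol yield: m_EtOH = 0.511 * m_glucose
m_EtOH = 0.511 * 174.38 = 89.1082 g

89.1082 g


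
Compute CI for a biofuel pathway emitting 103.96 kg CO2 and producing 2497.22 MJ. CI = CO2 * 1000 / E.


CI = CO2 * 1000 / E
= 103.96 * 1000 / 2497.22
= 41.6303 g CO2/MJ

41.6303 g CO2/MJ


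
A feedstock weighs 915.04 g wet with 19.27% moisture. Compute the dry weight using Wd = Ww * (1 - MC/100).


Wd = Ww * (1 - MC/100)
= 915.04 * (1 - 19.27/100)
= 738.7118 g

738.7118 g


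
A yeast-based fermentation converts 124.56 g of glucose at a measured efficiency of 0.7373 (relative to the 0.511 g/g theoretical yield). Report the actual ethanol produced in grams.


Actual ethanol: m = 0.511 * 124.56 * 0.7373
m = 46.9293 g

46.9293 g


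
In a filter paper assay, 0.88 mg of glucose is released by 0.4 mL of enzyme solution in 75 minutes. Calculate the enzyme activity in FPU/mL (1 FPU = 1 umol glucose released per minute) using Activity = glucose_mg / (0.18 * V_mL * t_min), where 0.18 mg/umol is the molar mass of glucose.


Activity = glucose_mg / (0.18 mg/umol * V_mL * t_min)
= 0.88 / (0.18 * 0.4 * 75)
= 0.1630 FPU/mL

0.1630 FPU/mL


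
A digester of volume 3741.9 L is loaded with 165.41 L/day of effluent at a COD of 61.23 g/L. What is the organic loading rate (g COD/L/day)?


OLR = Q * S / V
= 165.41 * 61.23 / 3741.9
= 2.7067 g/L/day

2.7067 g/L/day


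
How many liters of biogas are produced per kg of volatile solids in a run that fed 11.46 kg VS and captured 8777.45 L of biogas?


Y = V / VS
= 8777.45 / 11.46
= 765.9206 L/kg VS

765.9206 L/kg VS


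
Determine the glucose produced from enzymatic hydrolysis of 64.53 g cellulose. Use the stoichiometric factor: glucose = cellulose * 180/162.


glucose = cellulose * 180/162
= 64.53 * 180/162
= 71.7000 g

71.7000 g


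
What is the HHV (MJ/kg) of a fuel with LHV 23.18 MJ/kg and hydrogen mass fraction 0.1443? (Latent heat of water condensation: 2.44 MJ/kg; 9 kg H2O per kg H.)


HHV = LHV + H_frac * 9 * 2.44
= 23.18 + 0.1443 * 9 * 2.44
= 26.3488 MJ/kg

26.3488 MJ/kg


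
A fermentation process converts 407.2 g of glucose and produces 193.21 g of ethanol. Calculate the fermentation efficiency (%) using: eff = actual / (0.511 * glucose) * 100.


Fermentation efficiency = (actual / (0.511 * glucose)) * 100
= (193.21 / (0.511 * 407.2)) * 100
= 92.8541%

92.8541%


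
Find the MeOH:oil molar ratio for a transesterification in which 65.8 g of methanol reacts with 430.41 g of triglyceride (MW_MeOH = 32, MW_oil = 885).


Molar ratio = n_MeOH / n_oil = (MeOH/32) / (oil/885) = (MeOH * 885) / (32 * oil)
= (65.8 * 885) / (32 * 430.41)
= 4.2280

4.2280


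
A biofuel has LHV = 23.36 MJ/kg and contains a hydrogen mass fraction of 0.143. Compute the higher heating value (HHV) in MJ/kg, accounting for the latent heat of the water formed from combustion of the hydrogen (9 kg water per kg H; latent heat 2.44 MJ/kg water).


HHV = LHV + H_frac * 9 * 2.44
= 23.36 + 0.143 * 9 * 2.44
= 26.5003 MJ/kg

26.5003 MJ/kg


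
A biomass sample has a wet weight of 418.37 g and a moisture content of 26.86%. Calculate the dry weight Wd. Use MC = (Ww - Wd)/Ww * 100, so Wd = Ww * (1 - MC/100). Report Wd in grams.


Wd = Ww * (1 - MC/100)
= 418.37 * (1 - 26.86/100)
= 305.9958 g

305.9958 g


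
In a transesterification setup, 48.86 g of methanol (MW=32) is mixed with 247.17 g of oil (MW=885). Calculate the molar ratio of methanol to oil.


Molar ratio = n_MeOH / n_oil = (MeOH/32) / (oil/885) = (MeOH * 885) / (32 * oil)
= (48.86 * 885) / (32 * 247.17)
= 5.4670

5.4670


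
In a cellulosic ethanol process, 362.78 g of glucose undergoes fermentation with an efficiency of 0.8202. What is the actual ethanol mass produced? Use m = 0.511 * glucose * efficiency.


Actual ethanol: m = 0.511 * 362.78 * 0.8202
m = 152.0492 g

152.0492 g


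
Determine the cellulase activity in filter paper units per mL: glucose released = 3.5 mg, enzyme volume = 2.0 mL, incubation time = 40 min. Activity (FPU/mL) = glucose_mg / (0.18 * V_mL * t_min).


Activity = glucose_mg / (0.18 mg/umol * V_mL * t_min)
= 3.5 / (0.18 * 2.0 * 40)
= 0.2431 FPU/mL

0.2431 FPU/mL


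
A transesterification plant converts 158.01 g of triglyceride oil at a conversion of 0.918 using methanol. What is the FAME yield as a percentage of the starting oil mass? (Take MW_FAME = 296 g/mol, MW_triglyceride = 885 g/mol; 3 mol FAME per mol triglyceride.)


m_FAME = oil * conv * (3 * 296 / 885) = oil * conv * (888/885)
= 158.01 * 0.918 * 888 / 885
= 145.5449 g
Y = m_FAME / oil * 100 = conv * (888/885) * 100
= 0.918 * 888 / 885 * 100
= 92.11%

92.11%


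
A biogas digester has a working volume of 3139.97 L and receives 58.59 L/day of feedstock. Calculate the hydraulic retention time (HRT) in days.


HRT = V / Q
= 3139.97 / 58.59
= 53.5923 days

53.5923 days


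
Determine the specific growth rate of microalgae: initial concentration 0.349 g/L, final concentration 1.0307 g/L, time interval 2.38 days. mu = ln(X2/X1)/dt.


mu = ln(X2/X1) / dt
= ln(1.0307/0.349) / 2.38
= 0.4550 per day

0.4550 per day


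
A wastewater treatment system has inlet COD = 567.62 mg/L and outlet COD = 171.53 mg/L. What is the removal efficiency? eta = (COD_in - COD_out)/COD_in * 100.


eta = (COD_in - COD_out) / COD_in * 100
= (567.62 - 171.53) / 567.62 * 100
= 69.7808%

69.7808%


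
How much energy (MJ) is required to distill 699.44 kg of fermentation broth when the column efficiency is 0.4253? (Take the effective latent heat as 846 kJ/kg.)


E = m * 846 / (eta * 1000)
= 699.44 * 846 / (0.4253 * 1000)
= 1391.3149 MJ

1391.3149 MJ


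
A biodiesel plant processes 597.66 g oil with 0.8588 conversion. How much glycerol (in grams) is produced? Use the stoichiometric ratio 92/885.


glycerol = oil * conv * (92/885)
= 597.66 * 0.8588 * 92 / 885
= 53.3569 g

53.3569 g


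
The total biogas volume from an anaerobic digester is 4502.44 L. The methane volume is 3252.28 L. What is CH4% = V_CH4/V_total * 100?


CH4% = V_CH4 / V_total * 100
= 3252.28 / 4502.44 * 100
= 72.2337%

72.2337%


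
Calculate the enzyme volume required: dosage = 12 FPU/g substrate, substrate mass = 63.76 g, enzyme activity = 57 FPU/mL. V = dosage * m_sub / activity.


V = dosage * m_sub / activity
V = 12 * 63.76 / 57
V = 13.4232 mL

13.4232 mL


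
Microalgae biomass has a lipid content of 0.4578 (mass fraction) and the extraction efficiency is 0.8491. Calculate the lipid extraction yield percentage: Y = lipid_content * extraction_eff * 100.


Y = lipid_content * extraction_eff * 100
= 0.4578 * 0.8491 * 100
= 38.8718%

38.8718%


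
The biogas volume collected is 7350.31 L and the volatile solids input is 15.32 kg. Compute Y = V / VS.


Y = V / VS
= 7350.31 / 15.32
= 479.7852 L/kg VS

479.7852 L/kg VS


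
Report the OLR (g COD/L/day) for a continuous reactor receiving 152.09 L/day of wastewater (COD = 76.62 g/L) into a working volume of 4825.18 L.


OLR = Q * S / V
= 152.09 * 76.62 / 4825.18
= 2.4151 g/L/day

2.4151 g/L/day


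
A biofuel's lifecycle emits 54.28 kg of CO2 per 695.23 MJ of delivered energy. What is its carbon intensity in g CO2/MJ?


CI = CO2 * 1000 / E
= 54.28 * 1000 / 695.23
= 78.0749 g CO2/MJ

78.0749 g CO2/MJ


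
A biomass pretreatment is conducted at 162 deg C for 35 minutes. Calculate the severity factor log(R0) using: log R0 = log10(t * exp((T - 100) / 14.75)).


logR0 = log10(t * exp((T - 100) / 14.75))
= log10(35 * exp((162 - 100) / 14.75))
= 3.3696

3.3696


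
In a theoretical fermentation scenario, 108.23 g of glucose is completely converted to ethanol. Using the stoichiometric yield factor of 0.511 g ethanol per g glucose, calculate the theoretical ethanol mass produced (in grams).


Theoretical ethanol yield: m_EtOH = 0.511 * m_glucose
m_EtOH = 0.511 * 108.23 = 55.3055 g

55.3055 g


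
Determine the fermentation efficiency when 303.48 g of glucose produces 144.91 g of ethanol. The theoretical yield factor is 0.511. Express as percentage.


Fermentation efficiency = (actual / (0.511 * glucose)) * 100
= (144.91 / (0.511 * 303.48)) * 100
= 93.4431%

93.4431%


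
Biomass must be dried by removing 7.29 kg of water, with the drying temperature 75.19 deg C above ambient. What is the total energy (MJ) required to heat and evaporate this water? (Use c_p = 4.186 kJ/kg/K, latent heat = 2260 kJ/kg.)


E = m_water * (4.186 * dT + 2260) / 1000
= 7.29 * (4.186 * 75.19 + 2260) / 1000
= 18.7699 MJ

18.7699 MJ


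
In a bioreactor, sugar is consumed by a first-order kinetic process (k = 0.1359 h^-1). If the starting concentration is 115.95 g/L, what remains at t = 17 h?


S = S0 * exp(-k * t)
S = 115.95 * exp(-0.1359 * 17)
S = 11.5059 g/L

11.5059 g/L


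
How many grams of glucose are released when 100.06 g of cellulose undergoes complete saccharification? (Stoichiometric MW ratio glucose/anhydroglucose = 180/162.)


glucose = cellulose * 180/162
= 100.06 * 180/162
= 111.1778 g

111.1778 g


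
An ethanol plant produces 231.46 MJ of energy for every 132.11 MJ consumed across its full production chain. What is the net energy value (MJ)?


NEV = E_out - E_in
= 231.46 - 132.11
= 99.3500 MJ

99.3500 MJ


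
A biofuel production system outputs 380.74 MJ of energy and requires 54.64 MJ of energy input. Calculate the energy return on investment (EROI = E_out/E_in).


EROI = E_out / E_in
= 380.74 / 54.64
= 6.9682

6.9682


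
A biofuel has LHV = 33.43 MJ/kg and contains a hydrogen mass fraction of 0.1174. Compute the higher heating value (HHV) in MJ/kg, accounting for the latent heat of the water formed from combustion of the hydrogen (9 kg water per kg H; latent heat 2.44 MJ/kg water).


HHV = LHV + H_frac * 9 * 2.44
= 33.43 + 0.1174 * 9 * 2.44
= 36.0081 MJ/kg

36.0081 MJ/kg


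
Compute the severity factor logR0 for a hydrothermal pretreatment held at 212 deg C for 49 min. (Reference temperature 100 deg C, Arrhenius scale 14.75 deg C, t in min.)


logR0 = log10(t * exp((T - 100) / 14.75))
= log10(49 * exp((212 - 100) / 14.75))
= 4.9879

4.9879


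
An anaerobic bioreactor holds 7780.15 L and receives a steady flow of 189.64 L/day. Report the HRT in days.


HRT = V / Q
= 7780.15 / 189.64
= 41.0259 days

41.0259 days


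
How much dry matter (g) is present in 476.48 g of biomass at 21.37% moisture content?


Wd = Ww * (1 - MC/100)
= 476.48 * (1 - 21.37/100)
= 374.6562 g

374.6562 g


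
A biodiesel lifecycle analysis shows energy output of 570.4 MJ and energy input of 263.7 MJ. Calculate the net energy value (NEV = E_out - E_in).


NEV = E_out - E_in
= 570.4 - 263.7
= 306.7000 MJ

306.7000 MJ


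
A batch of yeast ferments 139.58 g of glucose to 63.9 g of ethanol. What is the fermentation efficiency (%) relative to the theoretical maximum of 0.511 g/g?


Fermentation efficiency = (actual / (0.511 * glucose)) * 100
= (63.9 / (0.511 * 139.58)) * 100
= 89.5894%

89.5894%


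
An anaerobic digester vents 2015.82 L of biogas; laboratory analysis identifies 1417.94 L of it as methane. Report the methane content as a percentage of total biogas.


CH4% = V_CH4 / V_total * 100
= 1417.94 / 2015.82 * 100
= 70.3406%

70.3406%


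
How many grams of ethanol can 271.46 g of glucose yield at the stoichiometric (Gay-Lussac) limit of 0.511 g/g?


Theoretical ethanol yield: m_EtOH = 0.511 * m_glucose
m_EtOH = 0.511 * 271.46 = 138.7161 g

138.7161 g


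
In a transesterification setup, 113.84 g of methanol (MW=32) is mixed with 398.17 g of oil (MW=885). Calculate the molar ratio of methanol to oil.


Molar ratio = n_MeOH / n_oil = (MeOH/32) / (oil/885) = (MeOH * 885) / (32 * oil)
= (113.84 * 885) / (32 * 398.17)
= 7.9071

7.9071


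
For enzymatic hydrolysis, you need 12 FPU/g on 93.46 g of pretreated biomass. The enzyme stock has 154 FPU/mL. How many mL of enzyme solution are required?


V = dosage * m_sub / activity
V = 12 * 93.46 / 154
V = 7.2826 mL

7.2826 mL


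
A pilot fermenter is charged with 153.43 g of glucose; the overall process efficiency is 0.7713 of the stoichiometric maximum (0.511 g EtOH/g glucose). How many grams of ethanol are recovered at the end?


Actual ethanol: m = 0.511 * 153.43 * 0.7713
m = 60.4720 g

60.4720 g


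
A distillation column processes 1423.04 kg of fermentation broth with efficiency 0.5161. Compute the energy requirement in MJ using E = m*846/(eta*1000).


E = m * 846 / (eta * 1000)
= 1423.04 * 846 / (0.5161 * 1000)
= 2332.6717 MJ

2332.6717 MJ


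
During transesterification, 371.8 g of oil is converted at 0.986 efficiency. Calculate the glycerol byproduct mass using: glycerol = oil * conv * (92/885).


glycerol = oil * conv * (92/885)
= 371.8 * 0.986 * 92 / 885
= 38.1093 g

38.1093 g


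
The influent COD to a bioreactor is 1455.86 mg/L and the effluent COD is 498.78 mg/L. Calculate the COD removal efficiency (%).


eta = (COD_in - COD_out) / COD_in * 100
= (1455.86 - 498.78) / 1455.86 * 100
= 65.7398%

65.7398%


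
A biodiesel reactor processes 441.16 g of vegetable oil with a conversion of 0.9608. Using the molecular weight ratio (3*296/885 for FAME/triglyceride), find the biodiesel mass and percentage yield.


m_FAME = oil * conv * (3 * 296 / 885) = oil * conv * (888/885)
= 441.16 * 0.9608 * 888 / 885
= 425.3034 g
Y = m_FAME / oil * 100 = conv * (888/885) * 100
= 0.9608 * 888 / 885 * 100
= 96.41%

425.3034 g FAME; Y = 96.41%


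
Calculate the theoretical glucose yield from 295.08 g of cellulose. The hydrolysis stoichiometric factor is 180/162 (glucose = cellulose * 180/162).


glucose = cellulose * 180/162
= 295.08 * 180/162
= 327.8667 g

327.8667 g


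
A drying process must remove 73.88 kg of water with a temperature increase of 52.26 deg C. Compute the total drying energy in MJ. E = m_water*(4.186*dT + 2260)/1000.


E = m_water * (4.186 * dT + 2260) / 1000
= 73.88 * (4.186 * 52.26 + 2260) / 1000
= 183.1308 MJ

183.1308 MJ


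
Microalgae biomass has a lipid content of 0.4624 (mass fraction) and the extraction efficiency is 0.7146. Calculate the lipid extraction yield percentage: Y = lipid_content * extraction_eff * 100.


Y = lipid_content * extraction_eff * 100
= 0.4624 * 0.7146 * 100
= 33.0431%

33.0431%


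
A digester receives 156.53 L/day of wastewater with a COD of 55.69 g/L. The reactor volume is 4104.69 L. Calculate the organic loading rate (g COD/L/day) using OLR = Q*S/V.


OLR = Q * S / V
= 156.53 * 55.69 / 4104.69
= 2.1237 g/L/day

2.1237 g/L/day


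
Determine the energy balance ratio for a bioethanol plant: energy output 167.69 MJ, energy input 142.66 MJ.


EROI = E_out / E_in
= 167.69 / 142.66
= 1.1755

1.1755


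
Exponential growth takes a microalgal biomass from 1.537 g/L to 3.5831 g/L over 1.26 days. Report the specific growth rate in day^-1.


mu = ln(X2/X1) / dt
= ln(3.5831/1.537) / 1.26
= 0.6717 per day

0.6717 per day


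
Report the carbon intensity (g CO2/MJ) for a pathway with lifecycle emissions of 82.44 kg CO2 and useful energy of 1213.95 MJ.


CI = CO2 * 1000 / E
= 82.44 * 1000 / 1213.95
= 67.9105 g CO2/MJ

67.9105 g CO2/MJ


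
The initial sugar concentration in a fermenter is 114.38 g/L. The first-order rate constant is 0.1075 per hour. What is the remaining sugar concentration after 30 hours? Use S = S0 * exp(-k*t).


S = S0 * exp(-k * t)
S = 114.38 * exp(-0.1075 * 30)
S = 4.5473 g/L

4.5473 g/L


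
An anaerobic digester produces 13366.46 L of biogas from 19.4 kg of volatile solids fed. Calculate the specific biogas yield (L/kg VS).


Y = V / VS
= 13366.46 / 19.4
= 688.9928 L/kg VS

688.9928 L/kg VS


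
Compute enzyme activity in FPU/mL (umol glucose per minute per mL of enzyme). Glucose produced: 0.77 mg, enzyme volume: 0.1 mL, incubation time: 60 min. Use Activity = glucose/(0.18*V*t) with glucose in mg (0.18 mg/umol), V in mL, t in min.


Activity = glucose_mg / (0.18 mg/umol * V_mL * t_min)
= 0.77 / (0.18 * 0.1 * 60)
= 0.7130 FPU/mL

0.7130 FPU/mL


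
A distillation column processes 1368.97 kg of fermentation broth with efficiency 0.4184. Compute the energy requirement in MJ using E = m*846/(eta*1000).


E = m * 846 / (eta * 1000)
= 1368.97 * 846 / (0.4184 * 1000)
= 2768.0416 MJ

2768.0416 MJ


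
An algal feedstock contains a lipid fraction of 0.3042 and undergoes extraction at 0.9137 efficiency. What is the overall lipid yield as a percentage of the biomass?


Y = lipid_content * extraction_eff * 100
= 0.3042 * 0.9137 * 100
= 27.7948%

27.7948%


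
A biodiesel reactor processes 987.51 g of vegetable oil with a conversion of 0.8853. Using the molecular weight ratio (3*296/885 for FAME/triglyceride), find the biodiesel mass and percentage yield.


m_FAME = oil * conv * (3 * 296 / 885) = oil * conv * (888/885)
= 987.51 * 0.8853 * 888 / 885
= 877.2061 g
Y = m_FAME / oil * 100 = conv * (888/885) * 100
= 0.8853 * 888 / 885 * 100
= 88.83%

877.2061 g FAME; Y = 88.83%


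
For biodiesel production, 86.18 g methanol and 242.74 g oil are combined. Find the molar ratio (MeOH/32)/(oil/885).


Molar ratio = n_MeOH / n_oil = (MeOH/32) / (oil/885) = (MeOH * 885) / (32 * oil)
= (86.18 * 885) / (32 * 242.74)
= 9.8188

9.8188


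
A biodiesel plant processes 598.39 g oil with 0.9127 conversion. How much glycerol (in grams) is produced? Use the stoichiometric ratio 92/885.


glycerol = oil * conv * (92/885)
= 598.39 * 0.9127 * 92 / 885
= 56.7750 g

56.7750 g


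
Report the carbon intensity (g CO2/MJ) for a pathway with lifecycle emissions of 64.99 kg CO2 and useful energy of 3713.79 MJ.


CI = CO2 * 1000 / E
= 64.99 * 1000 / 3713.79
= 17.4996 g CO2/MJ

17.4996 g CO2/MJ


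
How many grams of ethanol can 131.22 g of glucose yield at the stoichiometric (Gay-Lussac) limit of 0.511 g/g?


Theoretical ethanol yield: m_EtOH = 0.511 * m_glucose
m_EtOH = 0.511 * 131.22 = 67.0534 g

67.0534 g


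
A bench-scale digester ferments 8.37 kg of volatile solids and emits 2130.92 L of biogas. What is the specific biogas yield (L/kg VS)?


Y = V / VS
= 2130.92 / 8.37
= 254.5902 L/kg VS

254.5902 L/kg VS


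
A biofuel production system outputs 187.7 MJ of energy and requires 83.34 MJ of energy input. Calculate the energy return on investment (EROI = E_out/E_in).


EROI = E_out / E_in
= 187.7 / 83.34
= 2.2522

2.2522


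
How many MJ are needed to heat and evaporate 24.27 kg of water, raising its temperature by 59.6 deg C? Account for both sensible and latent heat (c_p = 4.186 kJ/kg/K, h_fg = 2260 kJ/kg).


E = m_water * (4.186 * dT + 2260) / 1000
= 24.27 * (4.186 * 59.6 + 2260) / 1000
= 60.9052 MJ

60.9052 MJ


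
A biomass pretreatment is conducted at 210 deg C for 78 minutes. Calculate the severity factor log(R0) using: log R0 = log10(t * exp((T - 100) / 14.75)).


logR0 = log10(t * exp((T - 100) / 14.75))
= log10(78 * exp((210 - 100) / 14.75))
= 5.1309

5.1309


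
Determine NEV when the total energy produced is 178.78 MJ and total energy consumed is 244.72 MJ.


NEV = E_out - E_in
= 178.78 - 244.72
= -65.9400 MJ

-65.9400 MJ


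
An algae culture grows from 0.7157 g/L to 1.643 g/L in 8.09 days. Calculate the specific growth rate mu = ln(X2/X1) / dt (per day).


mu = ln(X2/X1) / dt
= ln(1.643/0.7157) / 8.09
= 0.1027 per day

0.1027 per day


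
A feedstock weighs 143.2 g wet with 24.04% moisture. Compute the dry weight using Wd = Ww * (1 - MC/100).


Wd = Ww * (1 - MC/100)
= 143.2 * (1 - 24.04/100)
= 108.7747 g

108.7747 g


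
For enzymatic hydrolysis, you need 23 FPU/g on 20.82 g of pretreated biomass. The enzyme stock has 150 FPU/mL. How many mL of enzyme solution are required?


V = dosage * m_sub / activity
V = 23 * 20.82 / 150
V = 3.1924 mL

3.1924 mL


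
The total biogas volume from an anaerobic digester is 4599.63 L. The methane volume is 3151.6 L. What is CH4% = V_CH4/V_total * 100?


CH4% = V_CH4 / V_total * 100
= 3151.6 / 4599.63 * 100
= 68.5186%

68.5186%


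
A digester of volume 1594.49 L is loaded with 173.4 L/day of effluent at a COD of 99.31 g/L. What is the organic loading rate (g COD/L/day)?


OLR = Q * S / V
= 173.4 * 99.31 / 1594.49
= 10.7999 g/L/day

10.7999 g/L/day


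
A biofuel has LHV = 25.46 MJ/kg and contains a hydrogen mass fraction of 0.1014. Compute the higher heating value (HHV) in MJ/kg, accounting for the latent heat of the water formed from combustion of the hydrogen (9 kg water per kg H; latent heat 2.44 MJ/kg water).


HHV = LHV + H_frac * 9 * 2.44
= 25.46 + 0.1014 * 9 * 2.44
= 27.6867 MJ/kg

27.6867 MJ/kg


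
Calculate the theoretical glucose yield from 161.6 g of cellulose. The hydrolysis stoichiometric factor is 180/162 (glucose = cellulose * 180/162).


glucose = cellulose * 180/162
= 161.6 * 180/162
= 179.5556 g

179.5556 g


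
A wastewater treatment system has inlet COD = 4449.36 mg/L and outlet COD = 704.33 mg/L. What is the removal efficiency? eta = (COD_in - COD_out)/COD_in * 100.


eta = (COD_in - COD_out) / COD_in * 100
= (4449.36 - 704.33) / 4449.36 * 100
= 84.1701%

84.1701%


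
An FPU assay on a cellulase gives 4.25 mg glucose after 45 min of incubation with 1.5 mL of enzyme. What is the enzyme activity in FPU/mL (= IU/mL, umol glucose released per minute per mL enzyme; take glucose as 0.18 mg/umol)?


Activity = glucose_mg / (0.18 mg/umol * V_mL * t_min)
= 4.25 / (0.18 * 1.5 * 45)
= 0.3498 FPU/mL

0.3498 FPU/mL


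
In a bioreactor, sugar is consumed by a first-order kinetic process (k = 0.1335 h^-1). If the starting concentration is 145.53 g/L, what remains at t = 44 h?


S = S0 * exp(-k * t)
S = 145.53 * exp(-0.1335 * 44)
S = 0.4092 g/L

0.4092 g/L


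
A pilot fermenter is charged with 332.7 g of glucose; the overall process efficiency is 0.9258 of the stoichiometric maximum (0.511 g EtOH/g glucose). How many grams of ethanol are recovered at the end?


Actual ethanol: m = 0.511 * 332.7 * 0.9258
m = 157.3950 g

157.3950 g


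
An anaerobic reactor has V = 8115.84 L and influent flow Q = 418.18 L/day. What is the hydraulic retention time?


HRT = V / Q
= 8115.84 / 418.18
= 19.4075 days

19.4075 days


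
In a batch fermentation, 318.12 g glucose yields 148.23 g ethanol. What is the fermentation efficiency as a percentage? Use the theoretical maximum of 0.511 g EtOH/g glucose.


Fermentation efficiency = (actual / (0.511 * glucose)) * 100
= (148.23 / (0.511 * 318.12)) * 100
= 91.1852%

91.1852%


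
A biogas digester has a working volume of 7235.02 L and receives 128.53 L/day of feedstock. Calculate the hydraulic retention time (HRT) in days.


HRT = V / Q
= 7235.02 / 128.53
= 56.2905 days

56.2905 days


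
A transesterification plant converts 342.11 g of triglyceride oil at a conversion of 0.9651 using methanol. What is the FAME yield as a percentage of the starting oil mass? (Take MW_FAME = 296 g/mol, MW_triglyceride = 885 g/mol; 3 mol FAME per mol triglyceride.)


m_FAME = oil * conv * (3 * 296 / 885) = oil * conv * (888/885)
= 342.11 * 0.9651 * 888 / 885
= 331.2896 g
Y = m_FAME / oil * 100 = conv * (888/885) * 100
= 0.9651 * 888 / 885 * 100
= 96.84%

96.84%
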